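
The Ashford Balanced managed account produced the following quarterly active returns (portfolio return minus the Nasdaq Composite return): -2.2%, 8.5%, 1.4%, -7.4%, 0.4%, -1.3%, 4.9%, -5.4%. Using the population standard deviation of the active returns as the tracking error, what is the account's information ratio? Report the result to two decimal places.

μ = (-2.2 + 8.5 + 1.4 − 7.4 + 0.4 − 1.3 + 4.9 − 5.4) / 8 = -1.10 / 8 = -0.1375%
Σ(r − μ)² = 188.6788; population σ = √(188.6788/8) = 4.8564%
IR = μ / tracking error = -0.1375 / 4.8564 = -0.0283

-0.03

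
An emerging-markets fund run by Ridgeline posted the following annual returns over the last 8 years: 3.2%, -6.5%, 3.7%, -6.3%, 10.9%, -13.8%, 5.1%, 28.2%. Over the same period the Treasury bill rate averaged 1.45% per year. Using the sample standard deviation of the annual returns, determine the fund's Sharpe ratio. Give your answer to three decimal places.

Mean return r̄ = 24.50 / 8 = 3.0625%
Σ(r − r̄)² = (3.2 − 3.0625)² + (-6.5 − 3.0625)² + … = 1161.3388
sample σ = √(1161.3388 / 7) = √165.9055 = 12.8804%
Sharpe = (r̄ − rf) / σ = (3.0625 − 1.45) / 12.8804 = 1.6125 / 12.8804 = 0.1252

0.125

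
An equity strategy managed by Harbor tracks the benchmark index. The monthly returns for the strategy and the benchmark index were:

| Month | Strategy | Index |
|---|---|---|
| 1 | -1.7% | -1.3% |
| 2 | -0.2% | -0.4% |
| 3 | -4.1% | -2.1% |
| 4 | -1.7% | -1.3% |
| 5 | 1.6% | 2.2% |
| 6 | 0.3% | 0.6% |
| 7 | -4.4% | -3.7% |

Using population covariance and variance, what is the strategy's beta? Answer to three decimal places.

1.122

r̄p = -1.4571%,  r̄m = -0.8571%
Cov = Σ(rp − r̄p)(rm − r̄m) / 7 = 3.4782
Var(rm) = Σ(rm − r̄m)² / 7 = 3.0996
β = Cov / Var = 3.4782 / 3.0996 = 1.1221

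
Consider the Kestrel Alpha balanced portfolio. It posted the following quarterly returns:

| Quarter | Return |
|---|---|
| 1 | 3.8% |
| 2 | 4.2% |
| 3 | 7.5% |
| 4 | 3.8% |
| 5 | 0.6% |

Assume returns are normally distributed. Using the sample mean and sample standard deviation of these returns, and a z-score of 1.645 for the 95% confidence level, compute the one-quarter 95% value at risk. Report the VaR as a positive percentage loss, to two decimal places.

r̄ = (3.8 + 4.2 + 7.5 + 3.8 + 0.6) / 5 = 19.90 / 5 = 3.9800%
Σ(r − r̄)² = (3.8 − 3.9800)² + (4.2 − 3.9800)² + (7.5 − 3.9800)² + … = 23.9280
σ = √[23.9280 / 4] = 2.4458%
VaR = −(r̄ − z·σ) = −(3.9800 − 1.645 × 2.4458) = −(-0.0433) = 0.0433%

0.04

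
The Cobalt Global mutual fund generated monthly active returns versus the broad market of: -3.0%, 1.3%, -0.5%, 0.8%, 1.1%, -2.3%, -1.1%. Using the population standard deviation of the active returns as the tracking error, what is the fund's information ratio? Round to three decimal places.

r̄ = (-3 + 1.3 − 0.5 + 0.8 + 1.1 − 2.3 − 1.1) / 7 = -0.5286%
Σ(r − r̄)² = (-3 − (-0.5286))² + (1.3 − (-0.5286))² + (-0.5 − (-0.5286))² + … = 17.3343
σ = √[17.3343 / 7] = 1.5736%
IR = r̄ / tracking error = -0.5286 / 1.5736 = -0.3359

-0.336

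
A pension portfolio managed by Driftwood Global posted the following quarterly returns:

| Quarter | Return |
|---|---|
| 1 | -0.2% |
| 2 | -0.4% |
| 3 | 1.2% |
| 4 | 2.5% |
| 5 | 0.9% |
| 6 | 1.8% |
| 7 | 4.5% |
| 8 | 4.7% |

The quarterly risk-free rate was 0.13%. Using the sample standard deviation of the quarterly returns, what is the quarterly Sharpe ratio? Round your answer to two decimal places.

0.90

μ = (-0.2 − 0.4 + 1.2 + 2.5 + 0.9 + 1.8 + 4.5 + 4.7) / 8 = 1.8750%
Σ(r − μ)² = (-0.2 − 1.8750)² + (-0.4 − 1.8750)² + (1.2 − 1.8750)² + … = 26.1550
sample σ = √(26.1550 / 7) = √3.7364 = 1.9330%
Sharpe = (μ − rf) / σ = (1.8750 − 0.13) / 1.9330 = 1.7450 / 1.9330 = 0.9027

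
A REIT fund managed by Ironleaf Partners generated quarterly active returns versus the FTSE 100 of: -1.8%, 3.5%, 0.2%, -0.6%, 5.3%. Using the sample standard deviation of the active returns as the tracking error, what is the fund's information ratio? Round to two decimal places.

0.44

r̄ = (-1.8 + 3.5 + 0.2 − 0.6 + 5.3) / 5 = 6.60 / 5 = 1.3200%
Σ(r − r̄)² = 35.2680; sample σ = √(35.2680/4) = 2.9693%
IR = r̄ / tracking error = 1.3200 / 2.9693 = 0.4445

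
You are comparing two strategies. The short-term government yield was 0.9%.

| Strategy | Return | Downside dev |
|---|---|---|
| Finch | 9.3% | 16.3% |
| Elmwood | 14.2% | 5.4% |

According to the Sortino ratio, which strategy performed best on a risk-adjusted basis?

Elmwood

Finch: Sortino ratio = (9.3% − 0.9%) / 16.3% = 0.515
Elmwood: Sortino ratio = (14.2% − 0.9%) / 5.4% = 2.463
Highest: Elmwood (2.463).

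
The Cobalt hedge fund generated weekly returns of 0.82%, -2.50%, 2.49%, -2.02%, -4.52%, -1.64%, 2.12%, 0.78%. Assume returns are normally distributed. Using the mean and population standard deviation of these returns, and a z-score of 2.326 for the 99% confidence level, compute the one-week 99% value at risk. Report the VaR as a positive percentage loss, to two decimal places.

5.95

Mean return μ = -4.470 / 8 = -0.5588%
Σ(r − μ)² = (0.82 − (-0.5588))² + (-2.5 − (-0.5588))² + … = 42.9281
population σ = √(42.9281 / 8) = √5.3660 = 2.3165%
VaR = −(μ − z·σ) = −(-0.5588 − 2.326 × 2.3165) = −(-5.9470) = 5.9470%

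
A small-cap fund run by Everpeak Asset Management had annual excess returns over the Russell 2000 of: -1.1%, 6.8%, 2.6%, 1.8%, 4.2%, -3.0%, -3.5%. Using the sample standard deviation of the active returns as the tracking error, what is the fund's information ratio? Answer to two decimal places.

0.29

r̄ = (-1.1 + 6.8 + 2.6 + 1.8 + 4.2 − 3 − 3.5) / 7 = 1.1143%
Sample σ = √[Σ(r − r̄)² / 6] = √[87.6486 / 6] = √14.6081 = 3.8221%
IR = r̄ / tracking error = 1.1143 / 3.8221 = 0.2915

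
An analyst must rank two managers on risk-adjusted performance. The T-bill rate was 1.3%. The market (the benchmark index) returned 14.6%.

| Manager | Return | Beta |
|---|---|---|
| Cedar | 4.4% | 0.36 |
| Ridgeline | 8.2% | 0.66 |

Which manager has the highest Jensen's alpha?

Cedar: α = 4.4% − [1.3% + 0.36 × (14.6% − 1.3%)] = -1.688
Ridgeline: α = 8.2% − [1.3% + 0.66 × (14.6% − 1.3%)] = -1.878
Highest: Cedar (-1.688).

Cedar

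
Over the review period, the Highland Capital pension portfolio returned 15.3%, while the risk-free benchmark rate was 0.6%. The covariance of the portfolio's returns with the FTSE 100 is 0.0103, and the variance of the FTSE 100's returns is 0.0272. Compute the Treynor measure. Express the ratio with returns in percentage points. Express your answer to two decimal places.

38.82

β = Cov / Var = 0.0103 / 0.0272 = 0.3787
Treynor = (Rp − Rf) / β = (15.3% − 0.6%) / 0.3787 = 14.70 / 0.3787 = 38.8170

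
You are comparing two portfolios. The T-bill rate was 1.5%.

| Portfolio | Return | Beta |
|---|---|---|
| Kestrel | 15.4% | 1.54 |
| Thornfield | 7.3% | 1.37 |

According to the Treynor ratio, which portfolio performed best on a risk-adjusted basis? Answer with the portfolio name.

Kestrel: Treynor = (15.4% − 1.5%) / 1.54 = 9.026
Thornfield: Treynor = (7.3% − 1.5%) / 1.37 = 4.234
Highest: Kestrel (9.026).

Kestrel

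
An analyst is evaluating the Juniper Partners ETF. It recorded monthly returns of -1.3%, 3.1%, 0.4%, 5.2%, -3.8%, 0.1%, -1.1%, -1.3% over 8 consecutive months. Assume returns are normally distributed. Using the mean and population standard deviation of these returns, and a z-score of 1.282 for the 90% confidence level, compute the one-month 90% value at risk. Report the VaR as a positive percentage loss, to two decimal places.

3.22

r̄ = (-1.3 + 3.1 + 0.4 + 5.2 − 3.8 + 0.1 − 1.1 − 1.3) / 8 = 1.30 / 8 = 0.1625%
Σ(r − r̄)² = (-1.3 − 0.1625)² + (3.1 − 0.1625)² + (0.4 − 0.1625)² + … = 55.6388
population σ = √(55.6388 / 8) = √6.9549 = 2.6372%
VaR = −(r̄ − z·σ) = −(0.1625 − 1.282 × 2.6372) = −(-3.2184) = 3.2184%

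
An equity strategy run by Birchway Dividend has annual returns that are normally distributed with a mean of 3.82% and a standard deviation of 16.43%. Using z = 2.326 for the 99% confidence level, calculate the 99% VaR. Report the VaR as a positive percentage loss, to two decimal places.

34.40

VaR (as % loss) = −(μ − z·σ) = −(3.82% − 2.326 × 16.43%) = −(-34.39618%) = 34.39618%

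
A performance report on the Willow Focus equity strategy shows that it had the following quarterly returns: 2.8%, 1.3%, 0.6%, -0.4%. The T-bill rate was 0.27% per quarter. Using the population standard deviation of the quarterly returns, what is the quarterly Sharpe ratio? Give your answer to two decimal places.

0.69

r̄ = (2.8 + 1.3 + 0.6 − 0.4) / 4 = 4.30 / 4 = 1.0750%
Σ(r − r̄)² = 5.4275; population σ = √(5.4275/4) = 1.1648%
Sharpe = (r̄ − rf) / σ = (1.0750 − 0.27) / 1.1648 = 0.8050 / 1.1648 = 0.6911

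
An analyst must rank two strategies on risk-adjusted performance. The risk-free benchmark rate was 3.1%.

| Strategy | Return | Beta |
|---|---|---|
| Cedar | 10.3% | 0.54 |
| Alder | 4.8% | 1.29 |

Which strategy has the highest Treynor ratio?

Cedar

Cedar: Treynor = (10.3% − 3.1%) / 0.54 = 13.333
Alder: Treynor = (4.8% − 3.1%) / 1.29 = 1.318
Highest: Cedar (13.333).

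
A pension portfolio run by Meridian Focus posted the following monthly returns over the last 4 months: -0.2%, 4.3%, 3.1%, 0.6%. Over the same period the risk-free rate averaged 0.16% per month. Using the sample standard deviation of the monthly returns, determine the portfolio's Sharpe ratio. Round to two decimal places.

Mean return r̄ = 7.80 / 4 = 1.9500%
Sample σ = √[Σ(r − r̄)² / 3] = √[13.2900 / 3] = √4.4300 = 2.1048%
Sharpe = (r̄ − rf) / σ = (1.9500 − 0.16) / 2.1048 = 1.7900 / 2.1048 = 0.8504

0.85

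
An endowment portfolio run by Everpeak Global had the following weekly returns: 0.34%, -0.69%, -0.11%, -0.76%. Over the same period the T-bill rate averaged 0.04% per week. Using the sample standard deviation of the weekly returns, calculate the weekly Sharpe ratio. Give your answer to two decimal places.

-0.66

μ = (0.34 − 0.69 − 0.11 − 0.76) / 4 = -1.220 / 4 = -0.3050%
Σ(r − μ)² = (0.34 − (-0.3050))² + (-0.69 − (-0.3050))² + (-0.11 − (-0.3050))² + … = 0.8093
sample σ = √(0.8093 / 3) = √0.2698 = 0.5194%
Sharpe = (μ − rf) / σ = (-0.3050 − 0.04) / 0.5194 = -0.3450 / 0.5194 = -0.6642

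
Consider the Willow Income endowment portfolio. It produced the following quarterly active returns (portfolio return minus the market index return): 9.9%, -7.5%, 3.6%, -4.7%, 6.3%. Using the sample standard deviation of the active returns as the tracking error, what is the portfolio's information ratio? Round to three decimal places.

0.206

Mean return r̄ = 7.60 / 5 = 1.5200%
Σ(r − r̄)² = (9.9 − 1.5200)² + (-7.5 − 1.5200)² + (3.6 − 1.5200)² + … = 217.4480
sample σ = √(217.4480 / 4) = √54.3620 = 7.3731%
IR = r̄ / tracking error = 1.5200 / 7.3731 = 0.2062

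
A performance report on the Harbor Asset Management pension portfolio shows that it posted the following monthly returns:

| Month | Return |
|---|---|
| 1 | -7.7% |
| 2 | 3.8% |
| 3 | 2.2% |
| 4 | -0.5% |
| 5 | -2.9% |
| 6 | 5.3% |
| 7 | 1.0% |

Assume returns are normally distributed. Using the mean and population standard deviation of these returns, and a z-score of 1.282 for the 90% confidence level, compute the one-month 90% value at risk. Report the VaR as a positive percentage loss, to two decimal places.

5.05

r̄ = (-7.7 + 3.8 + 2.2 − 0.5 − 2.9 + 5.3 + 1) / 7 = 0.1714%
Σ(r − r̄)² = (-7.7 − 0.1714)² + (3.8 − 0.1714)² + … = 116.1143
population σ = √(116.1143 / 7) = √16.5878 = 4.0728%
VaR = −(r̄ − z·σ) = −(0.1714 − 1.282 × 4.0728) = −(-5.0499) = 5.0499%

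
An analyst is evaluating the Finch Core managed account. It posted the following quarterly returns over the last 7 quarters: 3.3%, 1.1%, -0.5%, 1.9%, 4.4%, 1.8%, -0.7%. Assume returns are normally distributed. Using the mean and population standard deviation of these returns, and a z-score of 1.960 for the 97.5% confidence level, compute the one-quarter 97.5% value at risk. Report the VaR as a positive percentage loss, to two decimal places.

Mean return μ = 11.30 / 7 = 1.6143%
Σ(r − μ)² = (3.3 − 1.6143)² + (1.1 − 1.6143)² + … = 20.8086
population σ = √(20.8086 / 7) = √2.9727 = 1.7242%
VaR = −(μ − z·σ) = −(1.6143 − 1.960 × 1.7242) = −(-1.7651) = 1.7651%

1.77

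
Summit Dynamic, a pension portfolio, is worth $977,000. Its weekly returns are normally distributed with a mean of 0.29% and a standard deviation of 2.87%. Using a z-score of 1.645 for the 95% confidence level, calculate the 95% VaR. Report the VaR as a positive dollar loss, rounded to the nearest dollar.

$43,292

Return at the 95% tail: μ − z·σ = 0.29% − 1.645 × 2.87% = 0.29 − 4.72115 = -4.43115%
VaR = −(-4.43115%) × $977,000 = 4.43115% × $977,000 = $43,292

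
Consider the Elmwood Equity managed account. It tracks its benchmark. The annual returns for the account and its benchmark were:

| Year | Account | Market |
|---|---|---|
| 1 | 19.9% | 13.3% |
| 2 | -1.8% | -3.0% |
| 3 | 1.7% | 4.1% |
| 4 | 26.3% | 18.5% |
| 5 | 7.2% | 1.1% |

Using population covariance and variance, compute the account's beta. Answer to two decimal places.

1.30

r̄p = 10.6600%,  r̄m = 6.8000%
Cov = Σ(rp − r̄p)(rm − r̄m) / 5 = 81.8140
Var(rm) = Σ(rm − r̄m)² / 5 = 62.9920
β = Cov / Var = 81.8140 / 62.9920 = 1.2988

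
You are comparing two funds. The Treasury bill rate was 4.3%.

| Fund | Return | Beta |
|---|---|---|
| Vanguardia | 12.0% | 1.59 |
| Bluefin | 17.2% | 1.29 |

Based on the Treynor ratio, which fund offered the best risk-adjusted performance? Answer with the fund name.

Bluefin

Vanguardia: Treynor = (12.0% − 4.3%) / 1.59 = 4.843
Bluefin: Treynor = (17.2% − 4.3%) / 1.29 = 10.000
Highest: Bluefin (10.000).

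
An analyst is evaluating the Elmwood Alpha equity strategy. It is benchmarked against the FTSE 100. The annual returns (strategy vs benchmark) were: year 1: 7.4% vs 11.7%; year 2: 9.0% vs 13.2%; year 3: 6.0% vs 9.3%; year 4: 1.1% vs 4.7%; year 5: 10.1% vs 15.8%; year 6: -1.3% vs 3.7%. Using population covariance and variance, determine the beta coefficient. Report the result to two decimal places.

0.93

r̄p = 5.3833%,  r̄m = 9.7333%
Cov = Σ(rp − r̄p)(rm − r̄m) / 6 = 17.7889
Var(rm) = Σ(rm − r̄m)² / 6 = 19.1022
β = Cov / Var = 17.7889 / 19.1022 = 0.9312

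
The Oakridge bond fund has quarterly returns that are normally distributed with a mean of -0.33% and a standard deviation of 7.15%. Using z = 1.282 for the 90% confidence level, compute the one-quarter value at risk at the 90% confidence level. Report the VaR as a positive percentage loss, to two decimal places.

9.50

VaR (as % loss) = −(μ − z·σ) = −(-0.33% − 1.282 × 7.15%) = −(-9.4963%) = 9.4963%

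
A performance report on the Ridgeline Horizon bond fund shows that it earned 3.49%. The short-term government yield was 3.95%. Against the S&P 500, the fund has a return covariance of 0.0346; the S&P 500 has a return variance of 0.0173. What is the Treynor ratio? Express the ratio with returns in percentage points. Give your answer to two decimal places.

β = Cov / Var = 0.0346 / 0.0173 = 2.0000
Treynor = (Rp − Rf) / β = (3.49% − 3.95%) / 2.0000 = -0.46 / 2.0000 = -0.2300

-0.23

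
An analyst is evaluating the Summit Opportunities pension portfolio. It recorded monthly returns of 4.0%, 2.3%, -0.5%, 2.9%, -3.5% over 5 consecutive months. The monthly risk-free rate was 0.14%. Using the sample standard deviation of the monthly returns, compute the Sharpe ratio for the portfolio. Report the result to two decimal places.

0.30

μ = (4 + 2.3 − 0.5 + 2.9 − 3.5) / 5 = 1.0400%
Σ(r − μ)² = 36.7920; sample σ = √(36.7920/4) = 3.0328%
Sharpe = (μ − rf) / σ = (1.0400 − 0.14) / 3.0328 = 0.9000 / 3.0328 = 0.2968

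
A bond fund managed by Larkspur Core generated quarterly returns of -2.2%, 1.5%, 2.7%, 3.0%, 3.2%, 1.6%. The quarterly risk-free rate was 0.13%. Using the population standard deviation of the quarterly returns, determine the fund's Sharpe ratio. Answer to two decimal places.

Mean return r̄ = 9.80 / 6 = 1.6333%
Population σ = √[Σ(r − r̄)² / 6] = √[20.1733 / 6] = √3.3622 = 1.8336%
Sharpe = (r̄ − rf) / σ = (1.6333 − 0.13) / 1.8336 = 1.5033 / 1.8336 = 0.8199

0.82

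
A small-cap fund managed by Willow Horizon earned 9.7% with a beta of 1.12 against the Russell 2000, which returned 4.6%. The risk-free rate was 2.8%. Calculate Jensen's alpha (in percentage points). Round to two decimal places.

4.88

CAPM expected return = Rf + β(Rm − Rf) = 2.8% + 1.12 × (4.6% − 2.8%) = 2.8 + 1.12 × 1.80 = 4.8160%
Jensen's α = Rp − E[R] = 9.7% − 4.8160% = 4.8840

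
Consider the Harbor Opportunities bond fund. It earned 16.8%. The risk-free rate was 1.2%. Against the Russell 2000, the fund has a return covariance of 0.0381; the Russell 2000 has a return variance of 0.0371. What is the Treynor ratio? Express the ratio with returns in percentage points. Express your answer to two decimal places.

β = Cov / Var = 0.0381 / 0.0371 = 1.0270
Treynor = (Rp − Rf) / β = (16.8% − 1.2%) / 1.0270 = 15.60 / 1.0270 = 15.1899

15.19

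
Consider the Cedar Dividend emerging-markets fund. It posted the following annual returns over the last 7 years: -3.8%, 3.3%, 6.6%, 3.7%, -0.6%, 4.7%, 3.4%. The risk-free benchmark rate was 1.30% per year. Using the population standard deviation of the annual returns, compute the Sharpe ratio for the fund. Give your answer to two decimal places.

0.36

μ = (-3.8 + 3.3 + 6.6 + 3.7 − 0.6 + 4.7 + 3.4) / 7 = 17.30 / 7 = 2.4714%
Σ(r − μ)² = 73.8343; population σ = √(73.8343/7) = 3.2477%
Sharpe = (μ − rf) / σ = (2.4714 − 1.3) / 3.2477 = 1.1714 / 3.2477 = 0.3607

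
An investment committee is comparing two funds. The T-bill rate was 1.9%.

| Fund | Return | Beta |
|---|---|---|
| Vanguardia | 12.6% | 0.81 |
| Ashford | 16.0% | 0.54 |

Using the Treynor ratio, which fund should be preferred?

Ashford

Vanguardia: Treynor = (12.6% − 1.9%) / 0.81 = 13.210
Ashford: Treynor = (16.0% − 1.9%) / 0.54 = 26.111
Highest: Ashford (26.111).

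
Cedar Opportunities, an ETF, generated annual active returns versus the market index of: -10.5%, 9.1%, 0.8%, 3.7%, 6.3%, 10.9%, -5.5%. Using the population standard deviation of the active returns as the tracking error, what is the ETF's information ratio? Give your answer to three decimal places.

r̄ = (-10.5 + 9.1 + 0.8 + 3.7 + 6.3 + 10.9 − 5.5) / 7 = 14.80 / 7 = 2.1143%
Population σ = √[Σ(r − r̄)² / 7] = √[364.8486 / 7] = √52.1212 = 7.2195%
IR = r̄ / tracking error = 2.1143 / 7.2195 = 0.2929

0.293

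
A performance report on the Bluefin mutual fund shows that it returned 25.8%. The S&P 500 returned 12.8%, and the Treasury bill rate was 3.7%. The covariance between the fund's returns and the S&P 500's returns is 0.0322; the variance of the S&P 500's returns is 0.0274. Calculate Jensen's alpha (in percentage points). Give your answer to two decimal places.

β = Cov / Var = 0.0322 / 0.0274 = 1.1752
E[R] = Rf + β(Rm − Rf) = 3.7% + 1.1752 × (12.8% − 3.7%) = 14.3943%
α = Rp − E[R] = 25.8% − 14.3943% = 11.4057

11.41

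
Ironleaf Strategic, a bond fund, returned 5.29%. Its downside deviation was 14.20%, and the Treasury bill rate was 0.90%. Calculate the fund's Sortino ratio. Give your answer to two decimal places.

0.31

Sortino = (Rp − Rf) / σd = (5.29% − 0.90%) / 14.20% = 4.39% / 14.20% = 0.3092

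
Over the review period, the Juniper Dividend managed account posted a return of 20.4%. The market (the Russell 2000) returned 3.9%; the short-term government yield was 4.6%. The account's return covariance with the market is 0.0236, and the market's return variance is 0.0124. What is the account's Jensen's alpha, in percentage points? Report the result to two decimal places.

17.13

β = Cov / Var = 0.0236 / 0.0124 = 1.9032
E[R] = Rf + β(Rm − Rf) = 4.6% + 1.9032 × (3.9% − 4.6%) = 3.2678%
α = Rp − E[R] = 20.4% − 3.2678% = 17.1322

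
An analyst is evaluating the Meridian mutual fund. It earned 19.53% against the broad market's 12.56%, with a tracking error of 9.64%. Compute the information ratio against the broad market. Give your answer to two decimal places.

0.72

IR = (Rp − Rb) / TE = (19.53% − 12.56%) / 9.64% = 6.97% / 9.64% = 0.7230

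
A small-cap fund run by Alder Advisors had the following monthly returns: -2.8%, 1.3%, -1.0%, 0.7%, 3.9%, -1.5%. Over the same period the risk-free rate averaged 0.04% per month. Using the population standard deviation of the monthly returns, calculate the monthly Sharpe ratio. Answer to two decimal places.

0.03

μ = (-2.8 + 1.3 − 1 + 0.7 + 3.9 − 1.5) / 6 = 0.60 / 6 = 0.1000%
Population σ = √[Σ(r − μ)² / 6] = √[28.4200 / 6] = √4.7367 = 2.1764%
Sharpe = (μ − rf) / σ = (0.1000 − 0.04) / 2.1764 = 0.0600 / 2.1764 = 0.0276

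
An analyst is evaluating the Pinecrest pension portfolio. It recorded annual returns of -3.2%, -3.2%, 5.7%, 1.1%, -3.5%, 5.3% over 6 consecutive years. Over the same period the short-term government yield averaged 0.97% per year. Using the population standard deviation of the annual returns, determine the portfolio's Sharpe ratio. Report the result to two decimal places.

-0.15

r̄ = (-3.2 − 3.2 + 5.7 + 1.1 − 3.5 + 5.3) / 6 = 0.3667%
Σ(r − r̄)² = (-3.2 − 0.3667)² + (-3.2 − 0.3667)² + (5.7 − 0.3667)² + … = 93.7133
σ = √[93.7133 / 6] = 3.9521%
Sharpe = (r̄ − rf) / σ = (0.3667 − 0.97) / 3.9521 = -0.6033 / 3.9521 = -0.1527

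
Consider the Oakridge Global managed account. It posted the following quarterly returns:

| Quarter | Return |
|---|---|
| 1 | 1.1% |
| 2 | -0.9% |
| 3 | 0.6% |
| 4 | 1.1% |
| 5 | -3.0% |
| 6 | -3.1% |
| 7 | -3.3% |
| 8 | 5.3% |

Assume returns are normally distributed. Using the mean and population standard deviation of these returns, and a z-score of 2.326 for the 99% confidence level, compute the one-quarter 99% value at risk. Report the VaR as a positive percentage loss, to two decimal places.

6.68

Mean return μ = -2.20 / 8 = -0.2750%
Population σ = √[Σ(r − μ)² / 8] = √[60.5750 / 8] = √7.5719 = 2.7517%
VaR = −(μ − z·σ) = −(-0.2750 − 2.326 × 2.7517) = −(-6.6755) = 6.6755%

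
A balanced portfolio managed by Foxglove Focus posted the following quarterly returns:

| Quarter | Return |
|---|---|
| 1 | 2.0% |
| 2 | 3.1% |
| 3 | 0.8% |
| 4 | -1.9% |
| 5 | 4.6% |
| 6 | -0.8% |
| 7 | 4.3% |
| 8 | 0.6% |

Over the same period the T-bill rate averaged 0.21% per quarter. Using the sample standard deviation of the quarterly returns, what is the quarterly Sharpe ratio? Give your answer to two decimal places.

r̄ = (2 + 3.1 + 0.8 − 1.9 + 4.6 − 0.8 + 4.3 + 0.6) / 8 = 1.5875%
Σ(r − r̄)² = (2 − 1.5875)² + (3.1 − 1.5875)² + (0.8 − 1.5875)² + … = 38.3488
sample σ = √(38.3488 / 7) = √5.4784 = 2.3406%
Sharpe = (r̄ − rf) / σ = (1.5875 − 0.21) / 2.3406 = 1.3775 / 2.3406 = 0.5885

0.59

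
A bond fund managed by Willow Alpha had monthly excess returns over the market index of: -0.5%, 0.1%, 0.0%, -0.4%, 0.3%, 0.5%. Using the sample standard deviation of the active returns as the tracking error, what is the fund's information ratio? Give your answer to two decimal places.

r̄ = (-0.5 + 0.1 + 0 − 0.4 + 0.3 + 0.5) / 6 = 0.0000%
Sample σ = √[Σ(r − r̄)² / 5] = √[0.7600 / 5] = √0.1520 = 0.3899%
IR = r̄ / tracking error = 0.0000 / 0.3899 = 0.0000

0.00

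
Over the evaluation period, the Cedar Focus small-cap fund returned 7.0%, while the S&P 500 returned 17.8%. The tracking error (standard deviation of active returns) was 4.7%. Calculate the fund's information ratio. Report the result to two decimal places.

IR = (Rp − Rb) / TE = (7.0% − 17.8%) / 4.7% = -10.80% / 4.7% = -2.2979

-2.30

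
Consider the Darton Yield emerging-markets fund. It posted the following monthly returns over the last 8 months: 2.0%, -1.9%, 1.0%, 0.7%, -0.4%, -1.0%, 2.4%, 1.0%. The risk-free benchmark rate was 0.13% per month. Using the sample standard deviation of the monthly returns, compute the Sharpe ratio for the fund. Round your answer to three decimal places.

0.234

r̄ = (2 − 1.9 + 1 + 0.7 − 0.4 − 1 + 2.4 + 1) / 8 = 0.4750%
Sample std dev = √[15.2150 / 7] = 1.4743%
Sharpe = (r̄ − rf) / σ = (0.4750 − 0.13) / 1.4743 = 0.3450 / 1.4743 = 0.2340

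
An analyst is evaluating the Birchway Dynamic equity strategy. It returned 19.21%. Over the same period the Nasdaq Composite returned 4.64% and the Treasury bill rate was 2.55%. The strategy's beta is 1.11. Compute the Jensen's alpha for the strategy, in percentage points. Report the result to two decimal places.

CAPM expected return = Rf + β(Rm − Rf) = 2.55% + 1.11 × (4.64% − 2.55%) = 2.55 + 1.11 × 2.09 = 4.8699%
Jensen's α = Rp − E[R] = 19.21% − 4.8699% = 14.3401

14.34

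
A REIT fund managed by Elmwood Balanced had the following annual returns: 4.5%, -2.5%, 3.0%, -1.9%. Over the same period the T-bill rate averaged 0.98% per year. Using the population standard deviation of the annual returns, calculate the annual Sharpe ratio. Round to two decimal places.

r̄ = (4.5 − 2.5 + 3 − 1.9) / 4 = 3.10 / 4 = 0.7750%
Population std dev = √[36.7075 / 4] = 3.0293%
Sharpe = (r̄ − rf) / σ = (0.7750 − 0.98) / 3.0293 = -0.2050 / 3.0293 = -0.0677

-0.07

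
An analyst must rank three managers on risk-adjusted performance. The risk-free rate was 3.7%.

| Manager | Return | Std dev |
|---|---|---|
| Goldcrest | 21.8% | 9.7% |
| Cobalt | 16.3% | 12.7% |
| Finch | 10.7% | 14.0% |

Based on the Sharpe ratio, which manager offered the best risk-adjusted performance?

Goldcrest: Sharpe ratio = (21.8% − 3.7%) / 9.7% = 1.866
Cobalt: Sharpe ratio = (16.3% − 3.7%) / 12.7% = 0.992
Finch: Sharpe ratio = (10.7% − 3.7%) / 14.0% = 0.500
Highest: Goldcrest (1.866).

Goldcrest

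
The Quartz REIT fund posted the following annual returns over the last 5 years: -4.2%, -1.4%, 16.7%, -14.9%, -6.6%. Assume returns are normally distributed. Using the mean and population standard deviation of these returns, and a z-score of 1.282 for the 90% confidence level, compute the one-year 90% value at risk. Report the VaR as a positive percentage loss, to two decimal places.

r̄ = (-4.2 − 1.4 + 16.7 − 14.9 − 6.6) / 5 = -2.0800%
Population std dev = √[542.4280 / 5] = 10.4156%
VaR = −(r̄ − z·σ) = −(-2.0800 − 1.282 × 10.4156) = −(-15.4328) = 15.4328%

15.43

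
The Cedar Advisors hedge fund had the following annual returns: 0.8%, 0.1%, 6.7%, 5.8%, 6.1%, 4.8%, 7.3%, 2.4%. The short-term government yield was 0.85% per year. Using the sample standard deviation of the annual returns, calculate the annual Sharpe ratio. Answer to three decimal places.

1.224

Mean return r̄ = 34.00 / 8 = 4.2500%
Σ(r − r̄)² = (0.8 − 4.2500)² + (0.1 − 4.2500)² + … = 53.9800
σ = √[53.9800 / 7] = 2.7769%
Sharpe = (r̄ − rf) / σ = (4.2500 − 0.85) / 2.7769 = 3.4000 / 2.7769 = 1.2244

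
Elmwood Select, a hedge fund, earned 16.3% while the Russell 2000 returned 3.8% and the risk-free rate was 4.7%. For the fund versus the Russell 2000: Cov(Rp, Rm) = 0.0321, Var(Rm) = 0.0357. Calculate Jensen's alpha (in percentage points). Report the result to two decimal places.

β = Cov / Var = 0.0321 / 0.0357 = 0.8992
E[R] = Rf + β(Rm − Rf) = 4.7% + 0.8992 × (3.8% − 4.7%) = 3.8907%
α = Rp − E[R] = 16.3% − 3.8907% = 12.4093

12.41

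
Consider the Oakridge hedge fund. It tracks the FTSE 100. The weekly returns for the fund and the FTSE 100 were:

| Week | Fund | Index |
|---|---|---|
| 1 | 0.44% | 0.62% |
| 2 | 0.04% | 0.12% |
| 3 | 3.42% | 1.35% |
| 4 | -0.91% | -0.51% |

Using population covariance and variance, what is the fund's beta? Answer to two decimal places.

r̄p = 0.7475%,  r̄m = 0.3950%
Cov = Σ(rp − r̄p)(rm − r̄m) / 4 = 1.0444
Var(rm) = Σ(rm − r̄m)² / 4 = 0.4643
β = Cov / Var = 1.0444 / 0.4643 = 2.2494

2.25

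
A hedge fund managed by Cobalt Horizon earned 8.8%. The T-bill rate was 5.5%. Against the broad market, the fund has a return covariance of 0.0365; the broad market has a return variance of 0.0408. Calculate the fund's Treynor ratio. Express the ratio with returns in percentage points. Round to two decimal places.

3.69

β = Cov / Var = 0.0365 / 0.0408 = 0.8946
Treynor = (Rp − Rf) / β = (8.8% − 5.5%) / 0.8946 = 3.30 / 0.8946 = 3.6888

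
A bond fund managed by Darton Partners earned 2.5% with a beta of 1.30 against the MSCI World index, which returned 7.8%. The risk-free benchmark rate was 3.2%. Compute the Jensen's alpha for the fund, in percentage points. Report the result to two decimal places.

-6.68

CAPM expected return = Rf + β(Rm − Rf) = 3.2% + 1.30 × (7.8% − 3.2%) = 3.2 + 1.30 × 4.60 = 9.1800%
Jensen's α = Rp − E[R] = 2.5% − 9.1800% = -6.6800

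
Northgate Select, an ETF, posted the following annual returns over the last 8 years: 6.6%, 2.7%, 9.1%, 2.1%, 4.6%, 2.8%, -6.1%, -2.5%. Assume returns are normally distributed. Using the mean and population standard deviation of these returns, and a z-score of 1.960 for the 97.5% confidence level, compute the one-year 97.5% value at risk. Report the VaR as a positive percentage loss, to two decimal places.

Mean return r̄ = 19.30 / 8 = 2.4125%
Σ(r − r̄)² = 163.9688; population σ = √(163.9688/8) = 4.5273%
VaR = −(r̄ − z·σ) = −(2.4125 − 1.960 × 4.5273) = −(-6.4610) = 6.4610%

6.46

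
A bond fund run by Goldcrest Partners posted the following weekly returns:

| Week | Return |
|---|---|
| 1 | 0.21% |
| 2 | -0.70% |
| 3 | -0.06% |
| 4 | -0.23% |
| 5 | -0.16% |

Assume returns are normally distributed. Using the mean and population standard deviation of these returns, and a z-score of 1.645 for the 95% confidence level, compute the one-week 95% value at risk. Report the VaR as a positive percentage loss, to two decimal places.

μ = (0.21 − 0.7 − 0.06 − 0.23 − 0.16) / 5 = -0.1880%
Σ(r − μ)² = (0.21 − (-0.1880))² + (-0.7 − (-0.1880))² + … = 0.4395
population σ = √(0.4395 / 5) = √0.0879 = 0.2965%
VaR = −(μ − z·σ) = −(-0.1880 − 1.645 × 0.2965) = −(-0.6757) = 0.6757%

0.68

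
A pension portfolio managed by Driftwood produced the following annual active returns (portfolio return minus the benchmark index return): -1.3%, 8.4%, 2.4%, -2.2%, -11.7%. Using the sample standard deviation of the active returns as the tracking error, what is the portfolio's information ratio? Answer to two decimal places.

-0.12

r̄ = (-1.3 + 8.4 + 2.4 − 2.2 − 11.7) / 5 = -4.40 / 5 = -0.8800%
Σ(r − r̄)² = (-1.3 − (-0.8800))² + (8.4 − (-0.8800))² + … = 215.8680
σ = √[215.8680 / 4] = 7.3462%
IR = r̄ / tracking error = -0.8800 / 7.3462 = -0.1198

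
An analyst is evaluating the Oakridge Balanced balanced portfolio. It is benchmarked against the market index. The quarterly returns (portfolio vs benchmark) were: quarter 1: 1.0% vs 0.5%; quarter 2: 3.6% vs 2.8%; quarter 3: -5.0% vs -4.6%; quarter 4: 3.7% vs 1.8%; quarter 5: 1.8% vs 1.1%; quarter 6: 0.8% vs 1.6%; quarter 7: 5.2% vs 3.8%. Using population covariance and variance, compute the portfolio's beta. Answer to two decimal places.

1.19

r̄p = 1.5857%,  r̄m = 1.0000%
Cov = Σ(rp − r̄p)(rm − r̄m) / 7 = 7.4514
Var(rm) = Σ(rm − r̄m)² / 7 = 6.2429
β = Cov / Var = 7.4514 / 6.2429 = 1.1936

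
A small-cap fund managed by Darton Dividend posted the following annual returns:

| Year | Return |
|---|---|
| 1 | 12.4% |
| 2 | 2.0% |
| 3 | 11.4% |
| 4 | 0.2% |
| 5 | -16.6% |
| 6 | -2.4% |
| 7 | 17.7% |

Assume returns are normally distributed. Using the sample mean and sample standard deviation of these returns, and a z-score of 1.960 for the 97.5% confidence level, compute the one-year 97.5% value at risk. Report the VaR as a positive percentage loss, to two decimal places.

μ = (12.4 + 2 + 11.4 + 0.2 − 16.6 − 2.4 + 17.7) / 7 = 24.70 / 7 = 3.5286%
Sample σ = √[Σ(r − μ)² / 6] = √[795.2143 / 6] = √132.5357 = 11.5124%
VaR = −(μ − z·σ) = −(3.5286 − 1.960 × 11.5124) = −(-19.0357) = 19.0357%

19.04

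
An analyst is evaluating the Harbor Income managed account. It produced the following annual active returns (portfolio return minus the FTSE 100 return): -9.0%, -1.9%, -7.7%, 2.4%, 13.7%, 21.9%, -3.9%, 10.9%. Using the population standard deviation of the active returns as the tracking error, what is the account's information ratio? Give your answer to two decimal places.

r̄ = (-9 − 1.9 − 7.7 + 2.4 + 13.7 + 21.9 − 3.9 + 10.9) / 8 = 3.3000%
Σ(r − r̄)² = 863.8600; population σ = √(863.8600/8) = 10.3915%
IR = r̄ / tracking error = 3.3000 / 10.3915 = 0.3176

0.32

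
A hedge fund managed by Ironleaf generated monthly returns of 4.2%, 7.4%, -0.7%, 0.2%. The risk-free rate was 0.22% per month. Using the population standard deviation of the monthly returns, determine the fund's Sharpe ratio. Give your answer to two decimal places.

Mean return r̄ = 11.10 / 4 = 2.7750%
Population std dev = √[42.1275 / 4] = 3.2453%
Sharpe = (r̄ − rf) / σ = (2.7750 − 0.22) / 3.2453 = 2.5550 / 3.2453 = 0.7873

0.79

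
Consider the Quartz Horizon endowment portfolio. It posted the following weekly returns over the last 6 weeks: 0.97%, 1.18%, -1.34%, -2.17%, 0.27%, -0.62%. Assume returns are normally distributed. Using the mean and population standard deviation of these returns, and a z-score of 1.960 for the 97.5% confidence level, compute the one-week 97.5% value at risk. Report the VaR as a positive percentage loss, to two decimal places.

2.66

r̄ = (0.97 + 1.18 − 1.34 − 2.17 + 0.27 − 0.62) / 6 = -1.710 / 6 = -0.2850%
Σ(r − r̄)² = (0.97 − (-0.2850))² + (1.18 − (-0.2850))² + … = 8.8078
population σ = √(8.8078 / 6) = √1.4680 = 1.2116%
VaR = −(r̄ − z·σ) = −(-0.2850 − 1.960 × 1.2116) = −(-2.6597) = 2.6597%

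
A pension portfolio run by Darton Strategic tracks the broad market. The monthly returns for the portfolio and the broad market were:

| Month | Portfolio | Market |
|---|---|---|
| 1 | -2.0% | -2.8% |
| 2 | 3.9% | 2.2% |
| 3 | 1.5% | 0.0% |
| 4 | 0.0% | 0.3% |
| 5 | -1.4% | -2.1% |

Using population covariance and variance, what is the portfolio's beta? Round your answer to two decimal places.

r̄p = 0.4000%,  r̄m = -0.4800%
Cov = Σ(rp − r̄p)(rm − r̄m) / 5 = 3.6160
Var(rm) = Σ(rm − r̄m)² / 5 = 3.2056
β = Cov / Var = 3.6160 / 3.2056 = 1.1280

1.13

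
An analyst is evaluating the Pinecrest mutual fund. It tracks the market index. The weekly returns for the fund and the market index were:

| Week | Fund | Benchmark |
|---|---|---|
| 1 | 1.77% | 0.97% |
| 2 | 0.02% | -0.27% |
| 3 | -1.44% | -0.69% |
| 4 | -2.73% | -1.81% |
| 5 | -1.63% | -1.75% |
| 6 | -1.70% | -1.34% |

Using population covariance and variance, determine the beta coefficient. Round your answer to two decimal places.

1.44

r̄p = -0.9517%,  r̄m = -0.8150%
Cov = Σ(rp − r̄p)(rm − r̄m) / 6 = 1.3539
Var(rm) = Σ(rm − r̄m)² / 6 = 0.9398
β = Cov / Var = 1.3539 / 0.9398 = 1.4406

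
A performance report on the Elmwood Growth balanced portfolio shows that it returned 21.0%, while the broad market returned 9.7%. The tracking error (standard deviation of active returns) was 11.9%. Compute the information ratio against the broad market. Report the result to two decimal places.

0.95

IR = (Rp − Rb) / TE = (21.0% − 9.7%) / 11.9% = 11.30% / 11.9% = 0.9496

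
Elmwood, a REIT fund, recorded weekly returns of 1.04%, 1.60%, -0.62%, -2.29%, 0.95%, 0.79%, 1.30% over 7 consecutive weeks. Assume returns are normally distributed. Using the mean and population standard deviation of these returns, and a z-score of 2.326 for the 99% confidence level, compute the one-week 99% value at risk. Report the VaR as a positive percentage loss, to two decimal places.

r̄ = (1.04 + 1.6 − 0.62 − 2.29 + 0.95 + 0.79 + 1.3) / 7 = 2.770 / 7 = 0.3957%
Population std dev = √[11.3906 / 7] = 1.2756%
VaR = −(r̄ − z·σ) = −(0.3957 − 2.326 × 1.2756) = −(-2.5713) = 2.5713%

2.57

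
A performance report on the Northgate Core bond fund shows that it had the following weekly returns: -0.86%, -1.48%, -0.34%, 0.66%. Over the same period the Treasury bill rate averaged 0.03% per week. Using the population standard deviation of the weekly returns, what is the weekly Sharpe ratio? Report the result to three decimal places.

r̄ = (-0.86 − 1.48 − 0.34 + 0.66) / 4 = -2.020 / 4 = -0.5050%
Population σ = √[Σ(r − r̄)² / 4] = √[2.4611 / 4] = √0.6153 = 0.7844%
Sharpe = (r̄ − rf) / σ = (-0.5050 − 0.03) / 0.7844 = -0.5350 / 0.7844 = -0.6820

-0.682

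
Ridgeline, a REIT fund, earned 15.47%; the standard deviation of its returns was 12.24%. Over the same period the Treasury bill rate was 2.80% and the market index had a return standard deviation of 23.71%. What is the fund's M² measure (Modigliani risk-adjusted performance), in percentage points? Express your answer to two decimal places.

27.34

Sharpe = (Rp − Rf) / σp = (15.47% − 2.80%) / 12.24% = 1.0351
M² = Rf + Sharpe × σm = 2.80% + 1.0351 × 23.71% = 27.3422%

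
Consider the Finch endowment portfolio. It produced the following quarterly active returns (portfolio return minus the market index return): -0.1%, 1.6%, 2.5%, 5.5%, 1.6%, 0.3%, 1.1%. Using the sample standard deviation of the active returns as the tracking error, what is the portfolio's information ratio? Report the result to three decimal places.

μ = (-0.1 + 1.6 + 2.5 + 5.5 + 1.6 + 0.3 + 1.1) / 7 = 12.50 / 7 = 1.7857%
Sample std dev = √[20.6086 / 6] = 1.8533%
IR = μ / tracking error = 1.7857 / 1.8533 = 0.9635

0.964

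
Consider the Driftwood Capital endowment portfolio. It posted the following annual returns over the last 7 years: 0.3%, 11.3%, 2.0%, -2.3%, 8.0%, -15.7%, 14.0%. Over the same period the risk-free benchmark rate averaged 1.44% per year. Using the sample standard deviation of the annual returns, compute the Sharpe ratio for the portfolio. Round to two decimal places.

Mean return r̄ = 17.60 / 7 = 2.5143%
Sample σ = √[Σ(r − r̄)² / 6] = √[599.3086 / 6] = √99.8848 = 9.9942%
Sharpe = (r̄ − rf) / σ = (2.5143 − 1.44) / 9.9942 = 1.0743 / 9.9942 = 0.1075

0.11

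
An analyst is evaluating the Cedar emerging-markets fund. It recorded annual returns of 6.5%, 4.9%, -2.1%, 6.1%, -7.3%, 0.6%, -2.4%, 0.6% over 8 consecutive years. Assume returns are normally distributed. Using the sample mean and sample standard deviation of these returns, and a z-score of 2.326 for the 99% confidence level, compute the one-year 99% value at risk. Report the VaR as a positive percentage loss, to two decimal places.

Mean return r̄ = 6.90 / 8 = 0.8625%
Sample σ = √[Σ(r − r̄)² / 7] = √[161.6988 / 7] = √23.0998 = 4.8062%
VaR = −(r̄ − z·σ) = −(0.8625 − 2.326 × 4.8062) = −(-10.3167) = 10.3167%

10.32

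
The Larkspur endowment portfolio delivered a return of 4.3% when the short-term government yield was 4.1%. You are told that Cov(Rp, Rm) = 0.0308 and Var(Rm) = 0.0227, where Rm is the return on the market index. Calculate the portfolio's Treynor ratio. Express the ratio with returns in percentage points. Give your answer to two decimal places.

β = Cov / Var = 0.0308 / 0.0227 = 1.3568
Treynor = (Rp − Rf) / β = (4.3% − 4.1%) / 1.3568 = 0.20 / 1.3568 = 0.1474

0.15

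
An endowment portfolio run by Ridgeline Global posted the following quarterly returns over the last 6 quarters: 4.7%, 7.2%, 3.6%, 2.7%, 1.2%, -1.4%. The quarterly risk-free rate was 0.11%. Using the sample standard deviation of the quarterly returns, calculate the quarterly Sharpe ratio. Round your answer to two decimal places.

0.98

μ = (4.7 + 7.2 + 3.6 + 2.7 + 1.2 − 1.4) / 6 = 18.00 / 6 = 3.0000%
Sample std dev = √[43.5800 / 5] = 2.9523%
Sharpe = (μ − rf) / σ = (3.0000 − 0.11) / 2.9523 = 2.8900 / 2.9523 = 0.9789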